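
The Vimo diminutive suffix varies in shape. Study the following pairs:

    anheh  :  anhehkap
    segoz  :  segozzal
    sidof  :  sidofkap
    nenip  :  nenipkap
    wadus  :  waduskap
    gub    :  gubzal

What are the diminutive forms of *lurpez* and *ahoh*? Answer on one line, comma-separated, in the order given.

Looking at the final consonant of each stem: -kap when the stem ends in a voiceless consonant (*anheh*, *sidof*, *nenip*, *wadus*); -zal when the stem ends in a voiced consonant (*segoz*, *gub*).
*lurpez* — final consonant /z/ (voiced) → -zal → *lurpezzal*.
Since the final consonant of *ahoh* is /h/ (voiceless), it takes -kap, giving *ahohkap*.

lurpezzal, ahohkap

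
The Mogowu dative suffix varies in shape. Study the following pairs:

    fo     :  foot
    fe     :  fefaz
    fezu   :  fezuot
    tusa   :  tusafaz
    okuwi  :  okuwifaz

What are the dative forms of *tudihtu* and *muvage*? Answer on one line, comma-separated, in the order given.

tudihtuot, muvagefaz

Looking at the last vowel of each stem: -ot when the last vowel of the stem is a rounded vowel (*fo*, *fezu*); -faz when the last vowel of the stem is an unrounded vowel (*fe*, *tusa*, *okuwi*).
*tudihtu*: last vowel = /u/, a rounded vowel → -ot → *tudihtuot*.
Since the last vowel of *muvage* is /e/ (an unrounded vowel), it takes -faz, giving *muvagefaz*.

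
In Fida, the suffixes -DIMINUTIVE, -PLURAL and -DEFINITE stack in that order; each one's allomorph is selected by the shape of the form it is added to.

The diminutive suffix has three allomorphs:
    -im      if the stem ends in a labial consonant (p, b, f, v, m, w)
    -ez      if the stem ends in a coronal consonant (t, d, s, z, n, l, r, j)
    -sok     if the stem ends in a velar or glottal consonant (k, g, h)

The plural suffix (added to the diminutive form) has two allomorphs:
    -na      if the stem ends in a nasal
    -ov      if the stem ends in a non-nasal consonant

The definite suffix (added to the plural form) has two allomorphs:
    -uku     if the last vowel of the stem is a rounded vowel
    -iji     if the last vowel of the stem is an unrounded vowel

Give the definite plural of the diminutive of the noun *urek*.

The final consonant of *urek* is /k/, which is velar/glottal, so the diminutive suffix is -sok, giving *ureksok*.
The final consonant of the diminutive form *ureksok* is /k/, which is non-nasal, so the plural suffix is -ov, giving *ureksokov*.
Since the last vowel of the plural form *ureksokov* is /o/ (a rounded vowel), it takes -uku, giving *ureksokovuku*.

ureksokovuku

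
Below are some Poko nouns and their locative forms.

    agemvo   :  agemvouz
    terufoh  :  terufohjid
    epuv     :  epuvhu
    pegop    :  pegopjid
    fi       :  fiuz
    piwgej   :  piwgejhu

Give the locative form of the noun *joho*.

The pattern is voicing of the final sound: -jid when the stem ends in a voiceless consonant (*terufoh*, *pegop*); -hu when the stem ends in a voiced consonant (*epuv*, *piwgej*); -uz when the stem ends in a vowel (*agemvo*, *fi*).
*joho*: final sound = /o/, a vowel → -uz → *johouz*.

johouz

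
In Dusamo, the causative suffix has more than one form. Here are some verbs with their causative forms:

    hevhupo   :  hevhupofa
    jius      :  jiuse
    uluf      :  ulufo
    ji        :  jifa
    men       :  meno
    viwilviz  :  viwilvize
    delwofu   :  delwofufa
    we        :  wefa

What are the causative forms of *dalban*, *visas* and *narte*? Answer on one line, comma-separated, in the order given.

dalbano, visase, nartefa

The alternation tracks the final sound of the stem — -e when the stem ends in a sibilant (*jius*, *viwilviz*); -o when the stem ends in a non-sibilant consonant (*uluf*, *men*); -fa when the stem ends in a vowel (*hevhupo*, *ji*, *delwofu*, *we*).
Since the final sound of *dalban* is /n/ (a non-sibilant consonant), it takes -o, giving *dalbano*.
The final sound of *visas* is /s/, which is a sibilant, so the suffix is -e, giving *visase*.
*narte*: final sound = /e/, a vowel → -fa → *nartefa*.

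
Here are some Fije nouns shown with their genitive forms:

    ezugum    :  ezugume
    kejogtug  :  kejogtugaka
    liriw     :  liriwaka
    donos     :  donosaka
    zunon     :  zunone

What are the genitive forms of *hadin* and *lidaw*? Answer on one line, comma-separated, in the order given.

hadine, lidawaka

The suffix is conditioned by the final consonant: -e when the stem ends in a nasal (*ezugum*, *zunon*); -aka when the stem ends in a non-nasal consonant (*kejogtug*, *liriw*, *donos*).
Since the final consonant of *hadin* is /n/ (a nasal), it takes -e, giving *hadine*.
The final consonant of *lidaw* is /w/, which is non-nasal, so the suffix is -aka, giving *lidawaka*.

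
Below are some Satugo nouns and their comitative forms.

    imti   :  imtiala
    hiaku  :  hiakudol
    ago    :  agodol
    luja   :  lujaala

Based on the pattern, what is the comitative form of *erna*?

Looking at the last vowel of each stem: -dol when the last vowel of the stem is a rounded vowel (*hiaku*, *ago*); -ala when the last vowel of the stem is an unrounded vowel (*imti*, *luja*).
*erna* — last vowel /a/ (an unrounded vowel) → -ala → *ernaala*.

ernaala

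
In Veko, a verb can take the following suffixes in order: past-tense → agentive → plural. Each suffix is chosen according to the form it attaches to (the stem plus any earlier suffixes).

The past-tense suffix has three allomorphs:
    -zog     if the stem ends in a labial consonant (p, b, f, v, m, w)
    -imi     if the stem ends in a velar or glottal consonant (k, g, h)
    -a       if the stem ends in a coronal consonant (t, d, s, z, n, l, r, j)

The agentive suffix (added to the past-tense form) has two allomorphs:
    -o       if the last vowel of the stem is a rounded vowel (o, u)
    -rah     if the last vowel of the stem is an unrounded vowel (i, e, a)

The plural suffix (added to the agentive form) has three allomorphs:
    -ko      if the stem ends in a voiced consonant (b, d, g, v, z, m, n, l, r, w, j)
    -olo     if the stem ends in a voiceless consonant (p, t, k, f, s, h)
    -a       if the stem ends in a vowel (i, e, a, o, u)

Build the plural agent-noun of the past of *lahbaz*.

lahbazaraholo

*lahbaz*: final consonant = /z/, coronal → -a → *lahbaza*.
The past-tense form *lahbaza*: last vowel = /a/, an unrounded vowel → -rah → *lahbazarah*.
The agentive form *lahbazarah* — final sound /h/ (a voiceless consonant) → -olo → *lahbazaraholo*.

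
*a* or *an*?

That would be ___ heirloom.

The indefinite article is chosen by the initial *sound* of the following word, not its spelling.
*heirloom* begins with the sound /ɛ/ (silent h) — a vowel sound.
So the article is *an*: That would be an heirloom.

an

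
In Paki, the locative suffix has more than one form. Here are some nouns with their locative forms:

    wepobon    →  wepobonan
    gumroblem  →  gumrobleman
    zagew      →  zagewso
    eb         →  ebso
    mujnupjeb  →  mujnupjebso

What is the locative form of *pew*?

pewso

The suffix is conditioned by the final consonant: -an when the stem ends in a nasal (*wepobon*, *gumroblem*); -so when the stem ends in a non-nasal consonant (*zagew*, *eb*, *mujnupjeb*).
*pew* — final consonant /w/ (non-nasal) → -so → *pewso*.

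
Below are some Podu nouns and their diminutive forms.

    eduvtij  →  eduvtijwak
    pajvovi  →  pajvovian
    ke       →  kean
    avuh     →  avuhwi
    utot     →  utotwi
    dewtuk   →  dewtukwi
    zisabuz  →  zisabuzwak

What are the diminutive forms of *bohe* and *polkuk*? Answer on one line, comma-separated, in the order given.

The suffix is conditioned by the final sound: -wi when the stem ends in a voiceless consonant (*avuh*, *utot*, *dewtuk*); -wak when the stem ends in a voiced consonant (*eduvtij*, *zisabuz*); -an when the stem ends in a vowel (*pajvovi*, *ke*).
The final sound of *bohe* is /e/, which is a vowel, so the suffix is -an, giving *bohean*.
The final sound of *polkuk* is /k/, which is a voiceless consonant, so the suffix is -wi, giving *polkukwi*.

bohean, polkukwi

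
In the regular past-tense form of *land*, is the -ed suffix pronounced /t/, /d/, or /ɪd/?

/ɪd/

The stem *land* ends in /t/ or /d/.
The -ed suffix is realized as /ɪd/ after /t, d/; as /t/ after other voiceless consonants; and as /d/ after other voiced sounds.
So -ed on *land* is pronounced /ɪd/.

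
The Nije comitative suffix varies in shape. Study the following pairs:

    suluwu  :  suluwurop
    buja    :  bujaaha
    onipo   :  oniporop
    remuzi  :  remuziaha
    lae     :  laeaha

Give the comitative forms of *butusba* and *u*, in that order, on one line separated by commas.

butusbaaha, urop

The pattern is rounding harmony: -rop when the last vowel of the stem is a rounded vowel (*suluwu*, *onipo*); -aha when the last vowel of the stem is an unrounded vowel (*buja*, *remuzi*, *lae*).
Since the last vowel of *butusba* is /a/ (an unrounded vowel), it takes -aha, giving *butusbaaha*.
*u*: last vowel = /u/, a rounded vowel → -rop → *urop*.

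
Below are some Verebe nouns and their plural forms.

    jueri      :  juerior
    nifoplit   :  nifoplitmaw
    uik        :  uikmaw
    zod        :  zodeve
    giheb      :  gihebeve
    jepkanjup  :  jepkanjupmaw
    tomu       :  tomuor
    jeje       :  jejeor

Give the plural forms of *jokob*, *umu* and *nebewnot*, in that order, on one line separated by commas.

The suffix is conditioned by the final sound: -maw when the stem ends in a voiceless consonant (*nifoplit*, *uik*, *jepkanjup*); -eve when the stem ends in a voiced consonant (*zod*, *giheb*); -or when the stem ends in a vowel (*jueri*, *tomu*, *jeje*).
Since the final sound of *jokob* is /b/ (a voiced consonant), it takes -eve, giving *jokobeve*.
*umu* — final sound /u/ (a vowel) → -or → *umuor*.
The final sound of *nebewnot* is /t/, which is a voiceless consonant, so the suffix is -maw, giving *nebewnotmaw*.

jokobeve, umuor, nebewnotmaw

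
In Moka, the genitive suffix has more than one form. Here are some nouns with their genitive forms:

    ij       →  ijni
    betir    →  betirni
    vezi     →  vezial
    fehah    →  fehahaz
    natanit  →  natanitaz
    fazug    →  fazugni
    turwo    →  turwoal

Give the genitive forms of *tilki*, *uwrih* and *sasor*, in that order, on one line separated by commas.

Looking at the final sound of each stem: -az when the stem ends in a voiceless consonant (*fehah*, *natanit*); -ni when the stem ends in a voiced consonant (*ij*, *betir*, *fazug*); -al when the stem ends in a vowel (*vezi*, *turwo*).
The final sound of *tilki* is /i/, which is a vowel, so the suffix is -al, giving *tilkial*.
*uwrih* — final sound /h/ (a voiceless consonant) → -az → *uwrihaz*.
Since the final sound of *sasor* is /r/ (a voiced consonant), it takes -ni, giving *sasorni*.

tilkial, uwrihaz, sasorni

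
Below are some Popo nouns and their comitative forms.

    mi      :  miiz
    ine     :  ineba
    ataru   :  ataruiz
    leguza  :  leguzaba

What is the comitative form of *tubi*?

The alternation tracks the last vowel of the stem — -iz when the last vowel of the stem is a high vowel (*mi*, *ataru*); -ba when the last vowel of the stem is a non-high vowel (*ine*, *leguza*).
The last vowel of *tubi* is /i/, which is a high vowel, so the suffix is -iz, giving *tubiiz*.

tubiiz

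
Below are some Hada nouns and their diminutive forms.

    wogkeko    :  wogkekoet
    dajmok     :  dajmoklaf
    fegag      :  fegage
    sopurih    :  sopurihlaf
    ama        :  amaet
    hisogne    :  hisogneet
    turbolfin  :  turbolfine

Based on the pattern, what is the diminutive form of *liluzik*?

liluziklaf

Looking at the final sound of each stem: -laf when the stem ends in a voiceless consonant (*dajmok*, *sopurih*); -e when the stem ends in a voiced consonant (*fegag*, *turbolfin*); -et when the stem ends in a vowel (*wogkeko*, *ama*, *hisogne*).
*liluzik*: final sound = /k/, a voiceless consonant → -laf → *liluziklaf*.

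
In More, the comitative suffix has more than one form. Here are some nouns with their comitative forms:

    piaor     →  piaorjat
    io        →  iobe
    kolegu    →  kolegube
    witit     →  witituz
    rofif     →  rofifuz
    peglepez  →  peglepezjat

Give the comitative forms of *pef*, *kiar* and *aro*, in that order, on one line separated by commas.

The suffix is conditioned by the final sound: -uz when the stem ends in a voiceless consonant (*witit*, *rofif*); -jat when the stem ends in a voiced consonant (*piaor*, *peglepez*); -be when the stem ends in a vowel (*io*, *kolegu*).
Since the final sound of *pef* is /f/ (a voiceless consonant), it takes -uz, giving *pefuz*.
Since the final sound of *kiar* is /r/ (a voiced consonant), it takes -jat, giving *kiarjat*.
The final sound of *aro* is /o/, which is a vowel, so the suffix is -be, giving *arobe*.

pefuz, kiarjat, arobe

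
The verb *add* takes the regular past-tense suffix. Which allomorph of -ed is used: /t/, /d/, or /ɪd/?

/ɪd/

The stem *add* ends in /t/ or /d/.
The -ed suffix is realized as /ɪd/ after /t, d/; as /t/ after other voiceless consonants; and as /d/ after other voiced sounds.
So -ed on *add* is pronounced /ɪd/.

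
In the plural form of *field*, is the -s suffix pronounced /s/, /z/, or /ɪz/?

/z/

The stem *field* ends in a voiced non-sibilant sound.
The plural suffix surfaces as /ɪz/ after sibilants, /s/ after other voiceless consonants, and /z/ after other voiced sounds.
So the plural -s on *field* is pronounced /z/.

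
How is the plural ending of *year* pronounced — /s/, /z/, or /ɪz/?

/z/

The stem *year* ends in a voiced non-sibilant sound.
The plural suffix surfaces as /ɪz/ after sibilants, /s/ after other voiceless consonants, and /z/ after other voiced sounds.
So the plural -s on *year* is pronounced /z/.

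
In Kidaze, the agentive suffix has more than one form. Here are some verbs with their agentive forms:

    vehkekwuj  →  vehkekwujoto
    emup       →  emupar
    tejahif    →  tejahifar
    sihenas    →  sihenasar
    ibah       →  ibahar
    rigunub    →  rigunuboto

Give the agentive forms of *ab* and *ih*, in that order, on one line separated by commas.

aboto, ihar

The suffix is conditioned by the final consonant: -ar when the stem ends in a voiceless consonant (*emup*, *tejahif*, *sihenas*, *ibah*); -oto when the stem ends in a voiced consonant (*vehkekwuj*, *rigunub*).
The final consonant of *ab* is /b/, which is voiced, so the suffix is -oto, giving *aboto*.
*ih*: final consonant = /h/, voiceless → -ar → *ihar*.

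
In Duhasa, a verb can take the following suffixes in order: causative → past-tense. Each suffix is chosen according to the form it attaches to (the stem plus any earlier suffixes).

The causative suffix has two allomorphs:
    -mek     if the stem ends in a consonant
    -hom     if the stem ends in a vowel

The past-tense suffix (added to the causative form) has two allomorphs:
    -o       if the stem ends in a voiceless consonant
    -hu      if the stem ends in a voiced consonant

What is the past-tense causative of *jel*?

Since the final sound of *jel* is /l/ (a consonant), it takes -mek, giving *jelmek*.
Since the final consonant of the causative form *jelmek* is /k/ (voiceless), it takes -o, giving *jelmeko*.

jelmeko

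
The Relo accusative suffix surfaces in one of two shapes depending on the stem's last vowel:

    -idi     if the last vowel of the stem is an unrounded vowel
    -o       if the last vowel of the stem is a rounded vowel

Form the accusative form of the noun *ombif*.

Since the last vowel of *ombif* is /i/ (an unrounded vowel), it takes -idi, giving *ombifidi*.

ombifidi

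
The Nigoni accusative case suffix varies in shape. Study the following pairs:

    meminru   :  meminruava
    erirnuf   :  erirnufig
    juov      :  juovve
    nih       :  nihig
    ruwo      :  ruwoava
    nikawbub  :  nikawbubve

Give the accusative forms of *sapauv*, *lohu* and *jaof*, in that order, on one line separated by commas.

The suffix is conditioned by the final sound: -ig when the stem ends in a voiceless consonant (*erirnuf*, *nih*); -ve when the stem ends in a voiced consonant (*juov*, *nikawbub*); -ava when the stem ends in a vowel (*meminru*, *ruwo*).
The final sound of *sapauv* is /v/, which is a voiced consonant, so the suffix is -ve, giving *sapauvve*.
*lohu* — final sound /u/ (a vowel) → -ava → *lohuava*.
Since the final sound of *jaof* is /f/ (a voiceless consonant), it takes -ig, giving *jaofig*.

sapauvve, lohuava, jaofig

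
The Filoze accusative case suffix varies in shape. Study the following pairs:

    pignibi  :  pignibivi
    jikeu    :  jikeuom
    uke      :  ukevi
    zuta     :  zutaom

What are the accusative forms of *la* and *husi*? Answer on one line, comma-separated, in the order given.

laom, husivi

The suffix is conditioned by the last vowel: -vi when the last vowel of the stem is a front vowel (*pignibi*, *uke*); -om when the last vowel of the stem is a back vowel (*jikeu*, *zuta*).
Since the last vowel of *la* is /a/ (a back vowel), it takes -om, giving *laom*.
*husi* — last vowel /i/ (a front vowel) → -vi → *husivi*.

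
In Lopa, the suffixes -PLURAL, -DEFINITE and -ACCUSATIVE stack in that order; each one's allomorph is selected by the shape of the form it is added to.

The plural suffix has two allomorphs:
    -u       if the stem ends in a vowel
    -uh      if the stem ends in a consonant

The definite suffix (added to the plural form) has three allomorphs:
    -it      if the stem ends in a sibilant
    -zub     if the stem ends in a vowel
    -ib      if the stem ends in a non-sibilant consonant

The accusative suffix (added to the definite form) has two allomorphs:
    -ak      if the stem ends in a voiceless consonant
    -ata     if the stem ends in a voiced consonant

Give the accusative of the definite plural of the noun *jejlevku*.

*jejlevku* — final sound /u/ (a vowel) → -u → *jejlevkuu*.
The plural form *jejlevkuu*: final sound = /u/, a vowel → -zub → *jejlevkuuzub*.
The definite form *jejlevkuuzub*: final consonant = /b/, voiced → -ata → *jejlevkuuzubata*.

jejlevkuuzubata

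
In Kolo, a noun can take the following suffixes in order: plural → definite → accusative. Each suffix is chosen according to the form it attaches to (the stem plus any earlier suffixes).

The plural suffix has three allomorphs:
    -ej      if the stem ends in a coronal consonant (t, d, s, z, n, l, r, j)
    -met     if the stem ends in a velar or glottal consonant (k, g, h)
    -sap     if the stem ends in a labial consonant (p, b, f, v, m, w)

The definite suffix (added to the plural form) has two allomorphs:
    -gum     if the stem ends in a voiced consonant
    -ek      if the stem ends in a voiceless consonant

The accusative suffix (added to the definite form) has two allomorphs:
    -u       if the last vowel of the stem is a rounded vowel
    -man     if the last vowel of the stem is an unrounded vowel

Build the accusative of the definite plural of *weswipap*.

weswipapsapekman

*weswipap* — final consonant /p/ (labial) → -sap → *weswipapsap*.
The plural form *weswipapsap*: final consonant = /p/, voiceless → -ek → *weswipapsapek*.
The last vowel of the definite form *weswipapsapek* is /e/, which is an unrounded vowel, so the accusative suffix is -man, giving *weswipapsapekman*.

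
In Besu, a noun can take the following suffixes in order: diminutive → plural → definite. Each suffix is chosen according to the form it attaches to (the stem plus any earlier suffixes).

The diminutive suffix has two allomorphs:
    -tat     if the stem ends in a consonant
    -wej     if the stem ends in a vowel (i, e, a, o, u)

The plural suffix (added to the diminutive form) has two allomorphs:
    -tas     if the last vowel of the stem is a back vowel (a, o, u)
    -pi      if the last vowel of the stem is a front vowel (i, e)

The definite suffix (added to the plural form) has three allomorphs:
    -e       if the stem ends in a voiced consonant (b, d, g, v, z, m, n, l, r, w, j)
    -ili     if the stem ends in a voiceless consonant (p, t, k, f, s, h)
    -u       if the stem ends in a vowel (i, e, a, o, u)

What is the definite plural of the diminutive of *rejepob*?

*rejepob*: final sound = /b/, a consonant → -tat → *rejepobtat*.
The diminutive form *rejepobtat* — last vowel /a/ (a back vowel) → -tas → *rejepobtattas*.
The plural form *rejepobtattas*: final sound = /s/, a voiceless consonant → -ili → *rejepobtattasili*.

rejepobtattasili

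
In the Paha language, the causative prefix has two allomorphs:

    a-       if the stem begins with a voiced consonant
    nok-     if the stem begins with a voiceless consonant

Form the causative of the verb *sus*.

noksus

*sus*: first consonant = /s/, voiceless → nok- → *noksus*.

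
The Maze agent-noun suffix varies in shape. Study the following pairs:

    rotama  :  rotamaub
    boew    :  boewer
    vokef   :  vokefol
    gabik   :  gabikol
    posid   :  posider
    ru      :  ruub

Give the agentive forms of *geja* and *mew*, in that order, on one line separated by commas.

gejaub, mewer

The suffix is conditioned by the final sound: -ol when the stem ends in a voiceless consonant (*vokef*, *gabik*); -er when the stem ends in a voiced consonant (*boew*, *posid*); -ub when the stem ends in a vowel (*rotama*, *ru*).
*geja* — final sound /a/ (a vowel) → -ub → *gejaub*.
*mew* — final sound /w/ (a voiced consonant) → -er → *mewer*.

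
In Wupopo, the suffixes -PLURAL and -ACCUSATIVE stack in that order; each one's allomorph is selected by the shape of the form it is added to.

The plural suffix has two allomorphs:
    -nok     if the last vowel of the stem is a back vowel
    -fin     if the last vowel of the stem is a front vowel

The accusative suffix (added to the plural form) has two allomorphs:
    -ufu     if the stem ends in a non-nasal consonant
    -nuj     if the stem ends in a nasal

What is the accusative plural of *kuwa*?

kuwanokufu

Since the last vowel of *kuwa* is /a/ (a back vowel), it takes -nok, giving *kuwanok*.
The plural form *kuwanok* — final consonant /k/ (non-nasal) → -ufu → *kuwanokufu*.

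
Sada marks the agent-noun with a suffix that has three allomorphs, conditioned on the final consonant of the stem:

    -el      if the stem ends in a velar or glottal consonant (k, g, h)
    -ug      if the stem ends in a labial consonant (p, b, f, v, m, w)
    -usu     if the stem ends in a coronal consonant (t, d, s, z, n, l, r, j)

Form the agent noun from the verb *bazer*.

bazerusu

The final consonant of *bazer* is /r/, which is coronal, so the suffix is -usu, giving *bazerusu*.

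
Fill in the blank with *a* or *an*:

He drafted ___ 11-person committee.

an

The indefinite article is chosen by the initial *sound* of the following word, not its spelling.
The number *11* is spoken "eleven", beginning with /ɪˈlɛvən/ — a vowel sound.
So the article is *an*: He drafted an 11-person committee.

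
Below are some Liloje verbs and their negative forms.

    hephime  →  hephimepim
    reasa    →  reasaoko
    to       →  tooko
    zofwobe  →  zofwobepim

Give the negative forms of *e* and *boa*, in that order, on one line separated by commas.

epim, boaoko

The alternation tracks the last vowel of the stem — -pim when the last vowel of the stem is a front vowel (*hephime*, *zofwobe*); -oko when the last vowel of the stem is a back vowel (*reasa*, *to*).
The last vowel of *e* is /e/, which is a front vowel, so the suffix is -pim, giving *epim*.
Since the last vowel of *boa* is /a/ (a back vowel), it takes -oko, giving *boaoko*.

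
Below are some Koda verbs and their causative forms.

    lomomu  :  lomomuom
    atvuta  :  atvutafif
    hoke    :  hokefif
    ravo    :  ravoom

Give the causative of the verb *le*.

The suffix is conditioned by the last vowel: -om when the last vowel of the stem is a rounded vowel (*lomomu*, *ravo*); -fif when the last vowel of the stem is an unrounded vowel (*atvuta*, *hoke*).
The last vowel of *le* is /e/, which is an unrounded vowel, so the suffix is -fif, giving *lefif*.

lefif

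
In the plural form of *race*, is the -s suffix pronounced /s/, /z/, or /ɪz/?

The stem *race* ends in a sibilant (/s, z, ʃ, ʒ, tʃ, dʒ/).
The plural suffix surfaces as /ɪz/ after sibilants, /s/ after other voiceless consonants, and /z/ after other voiced sounds.
So the plural -s on *race* is pronounced /ɪz/.

/ɪz/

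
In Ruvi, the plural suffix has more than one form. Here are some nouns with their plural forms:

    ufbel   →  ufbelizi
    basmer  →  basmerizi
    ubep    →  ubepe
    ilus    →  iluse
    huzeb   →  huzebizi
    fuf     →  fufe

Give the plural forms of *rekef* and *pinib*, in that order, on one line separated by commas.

The pattern is voicing of the final consonant: -e when the stem ends in a voiceless consonant (*ubep*, *ilus*, *fuf*); -izi when the stem ends in a voiced consonant (*ufbel*, *basmer*, *huzeb*).
Since the final consonant of *rekef* is /f/ (voiceless), it takes -e, giving *rekefe*.
*pinib*: final consonant = /b/, voiced → -izi → *pinibizi*.

rekefe, pinibizi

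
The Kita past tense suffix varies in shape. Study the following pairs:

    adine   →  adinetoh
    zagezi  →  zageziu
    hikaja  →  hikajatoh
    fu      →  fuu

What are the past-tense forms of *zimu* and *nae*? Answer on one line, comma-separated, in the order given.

zimuu, naetoh

The suffix is conditioned by the last vowel: -u when the last vowel of the stem is a high vowel (*zagezi*, *fu*); -toh when the last vowel of the stem is a non-high vowel (*adine*, *hikaja*).
*zimu* — last vowel /u/ (a high vowel) → -u → *zimuu*.
Since the last vowel of *nae* is /e/ (a non-high vowel), it takes -toh, giving *naetoh*.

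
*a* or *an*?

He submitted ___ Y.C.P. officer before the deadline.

The indefinite article is chosen by the initial *sound* of the following word, not its spelling.
The initialism *Y.C.P.* is read letter by letter; the first letter, Y, is pronounced /waɪ/, which begins with a consonant sound.
So the article is *a*: He submitted a Y.C.P. officer before the deadline.

a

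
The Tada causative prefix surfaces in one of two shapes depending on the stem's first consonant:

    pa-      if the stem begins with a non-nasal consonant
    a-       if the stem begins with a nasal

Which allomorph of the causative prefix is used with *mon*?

a-

Since the first consonant of *mon* is /m/ (a nasal), it takes a-.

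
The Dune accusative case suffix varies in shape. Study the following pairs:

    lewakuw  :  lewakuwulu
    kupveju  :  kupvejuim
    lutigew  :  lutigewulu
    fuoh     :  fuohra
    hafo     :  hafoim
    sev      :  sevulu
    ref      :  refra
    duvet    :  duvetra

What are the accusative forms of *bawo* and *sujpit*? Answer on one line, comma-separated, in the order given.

The pattern is voicing of the final sound: -ra when the stem ends in a voiceless consonant (*fuoh*, *ref*, *duvet*); -ulu when the stem ends in a voiced consonant (*lewakuw*, *lutigew*, *sev*); -im when the stem ends in a vowel (*kupveju*, *hafo*).
*bawo*: final sound = /o/, a vowel → -im → *bawoim*.
*sujpit*: final sound = /t/, a voiceless consonant → -ra → *sujpitra*.

bawoim, sujpitra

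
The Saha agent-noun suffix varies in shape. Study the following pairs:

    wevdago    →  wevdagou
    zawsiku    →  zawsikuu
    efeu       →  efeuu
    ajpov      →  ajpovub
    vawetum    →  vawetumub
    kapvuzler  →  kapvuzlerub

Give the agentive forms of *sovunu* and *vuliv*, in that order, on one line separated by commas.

sovunuu, vulivub

The suffix is conditioned by the final sound: -ub when the stem ends in a consonant (*ajpov*, *vawetum*, *kapvuzler*); -u when the stem ends in a vowel (*wevdago*, *zawsiku*, *efeu*).
Since the final sound of *sovunu* is /u/ (a vowel), it takes -u, giving *sovunuu*.
*vuliv* — final sound /v/ (a consonant) → -ub → *vulivub*.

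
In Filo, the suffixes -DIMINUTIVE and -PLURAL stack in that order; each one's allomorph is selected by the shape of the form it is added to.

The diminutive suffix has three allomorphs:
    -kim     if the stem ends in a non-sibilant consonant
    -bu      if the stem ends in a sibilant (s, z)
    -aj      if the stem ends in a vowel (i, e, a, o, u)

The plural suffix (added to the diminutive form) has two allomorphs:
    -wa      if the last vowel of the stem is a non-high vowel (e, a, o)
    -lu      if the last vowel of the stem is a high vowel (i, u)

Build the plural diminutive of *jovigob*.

jovigobkimlu

The final sound of *jovigob* is /b/, which is a non-sibilant consonant, so the diminutive suffix is -kim, giving *jovigobkim*.
The last vowel of the diminutive form *jovigobkim* is /i/, which is a high vowel, so the plural suffix is -lu, giving *jovigobkimlu*.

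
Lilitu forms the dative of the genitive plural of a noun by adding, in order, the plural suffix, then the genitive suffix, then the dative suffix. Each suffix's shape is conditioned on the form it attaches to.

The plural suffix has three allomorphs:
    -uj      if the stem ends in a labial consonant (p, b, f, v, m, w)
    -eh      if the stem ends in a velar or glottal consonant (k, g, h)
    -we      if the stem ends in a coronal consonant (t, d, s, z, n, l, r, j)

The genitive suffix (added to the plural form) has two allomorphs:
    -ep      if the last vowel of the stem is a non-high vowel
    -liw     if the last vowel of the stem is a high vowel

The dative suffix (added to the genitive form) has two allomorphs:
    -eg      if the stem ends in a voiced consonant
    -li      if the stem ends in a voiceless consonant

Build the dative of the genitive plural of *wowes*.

wowesweepli

*wowes* — final consonant /s/ (coronal) → -we → *woweswe*.
The last vowel of the plural form *woweswe* is /e/, which is a non-high vowel, so the genitive suffix is -ep, giving *wowesweep*.
The genitive form *wowesweep*: final consonant = /p/, voiceless → -li → *wowesweepli*.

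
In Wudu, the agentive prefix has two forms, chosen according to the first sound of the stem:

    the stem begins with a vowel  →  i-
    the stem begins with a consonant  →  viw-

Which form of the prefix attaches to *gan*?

viw-

The first sound of *gan* is /g/, which is a consonant, so the prefix is viw-.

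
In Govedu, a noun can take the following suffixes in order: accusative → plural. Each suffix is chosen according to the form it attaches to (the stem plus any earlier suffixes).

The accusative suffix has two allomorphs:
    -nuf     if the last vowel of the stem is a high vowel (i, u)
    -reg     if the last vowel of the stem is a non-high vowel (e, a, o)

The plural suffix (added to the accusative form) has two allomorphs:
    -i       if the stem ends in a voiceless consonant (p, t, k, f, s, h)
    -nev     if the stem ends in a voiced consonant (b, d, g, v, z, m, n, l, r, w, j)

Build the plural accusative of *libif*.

The last vowel of *libif* is /i/, which is a high vowel, so the accusative suffix is -nuf, giving *libifnuf*.
The accusative form *libifnuf*: final consonant = /f/, voiceless → -i → *libifnufi*.

libifnufi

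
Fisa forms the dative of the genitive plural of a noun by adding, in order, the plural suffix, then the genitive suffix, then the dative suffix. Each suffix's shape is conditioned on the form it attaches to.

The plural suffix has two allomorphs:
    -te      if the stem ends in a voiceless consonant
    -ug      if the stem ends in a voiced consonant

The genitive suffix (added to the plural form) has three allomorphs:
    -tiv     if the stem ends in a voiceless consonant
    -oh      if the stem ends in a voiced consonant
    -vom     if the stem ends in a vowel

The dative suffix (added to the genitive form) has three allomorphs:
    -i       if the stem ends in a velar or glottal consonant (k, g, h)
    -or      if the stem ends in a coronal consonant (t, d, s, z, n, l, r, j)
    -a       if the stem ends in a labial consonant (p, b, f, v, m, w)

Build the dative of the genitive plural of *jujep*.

Since the final consonant of *jujep* is /p/ (voiceless), it takes -te, giving *jujepte*.
The final sound of the plural form *jujepte* is /e/, which is a vowel, so the genitive suffix is -vom, giving *jujeptevom*.
Since the final consonant of the genitive form *jujeptevom* is /m/ (labial), it takes -a, giving *jujeptevoma*.

jujeptevoma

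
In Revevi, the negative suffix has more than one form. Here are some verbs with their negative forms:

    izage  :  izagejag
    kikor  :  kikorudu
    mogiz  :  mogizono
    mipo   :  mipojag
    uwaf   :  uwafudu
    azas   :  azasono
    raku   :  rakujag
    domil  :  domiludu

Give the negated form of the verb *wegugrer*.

wegugrerudu

The suffix is conditioned by the final sound: -ono when the stem ends in a sibilant (*mogiz*, *azas*); -udu when the stem ends in a non-sibilant consonant (*kikor*, *uwaf*, *domil*); -jag when the stem ends in a vowel (*izage*, *mipo*, *raku*).
The final sound of *wegugrer* is /r/, which is a non-sibilant consonant, so the suffix is -udu, giving *wegugrerudu*.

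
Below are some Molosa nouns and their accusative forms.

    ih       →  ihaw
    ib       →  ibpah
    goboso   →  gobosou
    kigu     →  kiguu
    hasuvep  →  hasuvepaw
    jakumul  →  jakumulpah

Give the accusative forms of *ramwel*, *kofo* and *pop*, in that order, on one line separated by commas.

ramwelpah, kofou, popaw

Looking at the final sound of each stem: -aw when the stem ends in a voiceless consonant (*ih*, *hasuvep*); -pah when the stem ends in a voiced consonant (*ib*, *jakumul*); -u when the stem ends in a vowel (*goboso*, *kigu*).
*ramwel*: final sound = /l/, a voiced consonant → -pah → *ramwelpah*.
Since the final sound of *kofo* is /o/ (a vowel), it takes -u, giving *kofou*.
Since the final sound of *pop* is /p/ (a voiceless consonant), it takes -aw, giving *popaw*.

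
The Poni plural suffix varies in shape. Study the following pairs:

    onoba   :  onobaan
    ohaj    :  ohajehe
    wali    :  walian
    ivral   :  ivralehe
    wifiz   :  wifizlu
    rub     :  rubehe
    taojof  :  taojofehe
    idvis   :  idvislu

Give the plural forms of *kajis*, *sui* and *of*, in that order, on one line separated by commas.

kajislu, suian, ofehe

The pattern is sibilance of the final sound: -lu when the stem ends in a sibilant (*wifiz*, *idvis*); -ehe when the stem ends in a non-sibilant consonant (*ohaj*, *ivral*, *rub*, *taojof*); -an when the stem ends in a vowel (*onoba*, *wali*).
Since the final sound of *kajis* is /s/ (a sibilant), it takes -lu, giving *kajislu*.
Since the final sound of *sui* is /i/ (a vowel), it takes -an, giving *suian*.
Since the final sound of *of* is /f/ (a non-sibilant consonant), it takes -ehe, giving *ofehe*.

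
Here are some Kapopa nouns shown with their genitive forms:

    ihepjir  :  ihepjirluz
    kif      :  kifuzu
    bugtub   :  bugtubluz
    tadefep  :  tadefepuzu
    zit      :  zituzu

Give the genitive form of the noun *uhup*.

Looking at the final consonant of each stem: -uzu when the stem ends in a voiceless consonant (*kif*, *tadefep*, *zit*); -luz when the stem ends in a voiced consonant (*ihepjir*, *bugtub*).
*uhup* — final consonant /p/ (voiceless) → -uzu → *uhupuzu*.

uhupuzu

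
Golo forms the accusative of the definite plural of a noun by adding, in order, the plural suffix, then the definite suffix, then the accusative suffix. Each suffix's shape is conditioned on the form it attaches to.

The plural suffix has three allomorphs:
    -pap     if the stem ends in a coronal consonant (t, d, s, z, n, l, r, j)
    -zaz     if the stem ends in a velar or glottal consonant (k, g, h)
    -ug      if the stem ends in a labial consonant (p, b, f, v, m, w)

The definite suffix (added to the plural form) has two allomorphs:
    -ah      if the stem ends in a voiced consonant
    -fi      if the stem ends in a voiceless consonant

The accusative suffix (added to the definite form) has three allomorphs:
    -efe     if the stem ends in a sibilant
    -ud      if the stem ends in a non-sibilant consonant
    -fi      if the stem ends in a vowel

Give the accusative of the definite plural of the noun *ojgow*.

Since the final consonant of *ojgow* is /w/ (labial), it takes -ug, giving *ojgowug*.
Since the final consonant of the plural form *ojgowug* is /g/ (voiced), it takes -ah, giving *ojgowugah*.
The definite form *ojgowugah*: final sound = /h/, a non-sibilant consonant → -ud → *ojgowugahud*.

ojgowugahud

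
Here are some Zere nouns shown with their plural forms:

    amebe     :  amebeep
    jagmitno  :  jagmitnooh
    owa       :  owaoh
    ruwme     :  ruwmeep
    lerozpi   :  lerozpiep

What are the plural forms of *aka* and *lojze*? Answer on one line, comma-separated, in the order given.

The alternation tracks the last vowel of the stem — -ep when the last vowel of the stem is a front vowel (*amebe*, *ruwme*, *lerozpi*); -oh when the last vowel of the stem is a back vowel (*jagmitno*, *owa*).
Since the last vowel of *aka* is /a/ (a back vowel), it takes -oh, giving *akaoh*.
The last vowel of *lojze* is /e/, which is a front vowel, so the suffix is -ep, giving *lojzeep*.

akaoh, lojzeep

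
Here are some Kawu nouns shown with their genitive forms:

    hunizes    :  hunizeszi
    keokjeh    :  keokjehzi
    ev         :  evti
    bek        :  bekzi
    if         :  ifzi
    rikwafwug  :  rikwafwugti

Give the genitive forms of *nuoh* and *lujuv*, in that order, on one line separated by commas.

The suffix is conditioned by the final consonant: -zi when the stem ends in a voiceless consonant (*hunizes*, *keokjeh*, *bek*, *if*); -ti when the stem ends in a voiced consonant (*ev*, *rikwafwug*).
Since the final consonant of *nuoh* is /h/ (voiceless), it takes -zi, giving *nuohzi*.
*lujuv*: final consonant = /v/, voiced → -ti → *lujuvti*.

nuohzi, lujuvti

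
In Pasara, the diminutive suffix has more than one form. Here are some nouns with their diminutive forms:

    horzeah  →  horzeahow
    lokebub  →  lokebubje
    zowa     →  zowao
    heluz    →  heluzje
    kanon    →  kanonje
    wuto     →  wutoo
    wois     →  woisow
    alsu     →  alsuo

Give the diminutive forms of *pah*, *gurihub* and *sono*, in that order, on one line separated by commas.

The suffix is conditioned by the final sound: -ow when the stem ends in a voiceless consonant (*horzeah*, *wois*); -je when the stem ends in a voiced consonant (*lokebub*, *heluz*, *kanon*); -o when the stem ends in a vowel (*zowa*, *wuto*, *alsu*).
The final sound of *pah* is /h/, which is a voiceless consonant, so the suffix is -ow, giving *pahow*.
*gurihub*: final sound = /b/, a voiced consonant → -je → *gurihubje*.
Since the final sound of *sono* is /o/ (a vowel), it takes -o, giving *sonoo*.

pahow, gurihubje, sonoo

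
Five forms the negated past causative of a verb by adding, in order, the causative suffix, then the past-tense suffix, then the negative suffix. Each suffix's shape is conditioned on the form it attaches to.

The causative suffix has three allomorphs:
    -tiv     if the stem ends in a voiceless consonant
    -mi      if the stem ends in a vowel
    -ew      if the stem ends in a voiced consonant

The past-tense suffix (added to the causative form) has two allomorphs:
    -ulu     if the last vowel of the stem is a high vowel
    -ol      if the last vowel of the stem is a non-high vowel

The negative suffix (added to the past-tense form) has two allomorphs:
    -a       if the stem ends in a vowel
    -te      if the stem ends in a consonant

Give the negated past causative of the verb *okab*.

*okab*: final sound = /b/, a voiced consonant → -ew → *okabew*.
Since the last vowel of the causative form *okabew* is /e/ (a non-high vowel), it takes -ol, giving *okabewol*.
The past-tense form *okabewol* — final sound /l/ (a consonant) → -te → *okabewolte*.

okabewolte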